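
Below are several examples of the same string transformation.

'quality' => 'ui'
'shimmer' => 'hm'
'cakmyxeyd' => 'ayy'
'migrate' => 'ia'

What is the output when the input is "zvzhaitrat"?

In each case the input is transformed by: keep one character in every 3, starting at position 2 (positions 2nd, 5th, 8th, ...).
For "zvzhaitrat" the result is "var".

var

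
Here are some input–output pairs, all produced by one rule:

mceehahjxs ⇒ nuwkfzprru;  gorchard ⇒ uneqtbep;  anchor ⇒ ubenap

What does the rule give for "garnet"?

argtne

The pattern: shift every letter 13 places forward in the alphabet (wrapping around) — i.e. ROT13, then swap the front and back halves of the string.
On "garnet": the first step gives "tnearg", and the second then gives "argtne".
(Check on "mceehahjxs": → "zprrunuwkf" → "nuwkfzprru" ✓)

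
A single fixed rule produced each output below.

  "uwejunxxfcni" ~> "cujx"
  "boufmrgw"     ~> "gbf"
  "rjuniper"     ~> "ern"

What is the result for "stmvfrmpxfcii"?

The pattern: keep one character in every 3, starting at position 1 (positions 1st, 4th, 7th, ...), then move the last character to the front.
Starting from "stmvfrmpxfcii": after the first operation, "svmfi"; after the second, "isvmf".
(Check on "uwejunxxfcni": → "ujxc" → "cujx" ✓)

isvmf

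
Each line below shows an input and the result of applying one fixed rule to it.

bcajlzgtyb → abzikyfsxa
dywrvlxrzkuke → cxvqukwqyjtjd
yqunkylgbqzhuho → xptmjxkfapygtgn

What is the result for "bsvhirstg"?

arughqrsf

In each case the input is transformed by: shift every letter 1 place backward in the alphabet (wrapping around).
So "bsvhirstg" becomes "arughqrsf".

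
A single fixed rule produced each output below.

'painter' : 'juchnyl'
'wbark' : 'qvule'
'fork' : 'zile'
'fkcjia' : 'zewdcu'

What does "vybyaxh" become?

psvsurb

Looking at the pairs, the operation is to shift every letter 6 places backward in the alphabet (wrapping around).
Doing the same to "vybyaxh": "psvsurb".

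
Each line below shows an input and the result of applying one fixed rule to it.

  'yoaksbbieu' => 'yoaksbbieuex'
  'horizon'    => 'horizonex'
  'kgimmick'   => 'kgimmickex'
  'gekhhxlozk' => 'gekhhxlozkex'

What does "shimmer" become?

shimmerex

What's happening: append "ex".
So "shimmer" becomes "shimmerex".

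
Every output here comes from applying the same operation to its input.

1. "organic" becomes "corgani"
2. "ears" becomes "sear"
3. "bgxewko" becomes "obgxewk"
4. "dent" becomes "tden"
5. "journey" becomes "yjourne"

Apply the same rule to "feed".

Each output is the input with this applied: move the last character to the front.
Applying that to "feed" gives "dfee".

dfee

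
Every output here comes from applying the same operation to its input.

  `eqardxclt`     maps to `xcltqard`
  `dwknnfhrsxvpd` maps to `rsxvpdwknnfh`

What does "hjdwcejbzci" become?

Rule — delete the first character, then swap the front and back halves of the string.
Starting from "hjdwcejbzci": after the first operation, "jdwcejbzci"; after the second, "jbzcijdwce".

jbzcijdwce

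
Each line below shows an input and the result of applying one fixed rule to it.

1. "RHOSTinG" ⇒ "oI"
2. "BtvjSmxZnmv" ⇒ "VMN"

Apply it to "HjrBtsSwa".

Each output is the input with this applied: flip the case of every letter, then keep one character in every 3, starting at position 3 (positions 3rd, 6th, 9th, ...).
On "HjrBtsSwa": the first step gives "hJRbTSsWA", and the second then gives "RSA".

RSA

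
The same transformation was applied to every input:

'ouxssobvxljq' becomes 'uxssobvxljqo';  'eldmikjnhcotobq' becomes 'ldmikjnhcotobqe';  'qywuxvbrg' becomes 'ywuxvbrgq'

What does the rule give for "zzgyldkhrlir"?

The transformation: move the first character to the end.
On "zzgyldkhrlir" that produces "zgyldkhrlirz".

zgyldkhrlirz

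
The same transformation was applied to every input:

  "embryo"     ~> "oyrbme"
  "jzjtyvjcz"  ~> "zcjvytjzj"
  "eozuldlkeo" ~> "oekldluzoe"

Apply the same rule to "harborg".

grobrah

Looking at the pairs, the operation is to reverse the string.
So "harborg" becomes "grobrah".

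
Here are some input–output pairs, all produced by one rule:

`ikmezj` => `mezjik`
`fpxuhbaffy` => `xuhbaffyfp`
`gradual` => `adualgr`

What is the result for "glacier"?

The rule is to move the first 2 characters to the end (rotate left by 2).
On "glacier" that produces "aciergl".

aciergl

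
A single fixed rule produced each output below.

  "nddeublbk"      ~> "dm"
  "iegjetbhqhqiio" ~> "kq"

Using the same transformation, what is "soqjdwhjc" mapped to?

le

Each output is the input with this applied: shift every letter 2 places forward in the alphabet (wrapping around), then keep only the last 2 characters.
On "soqjdwhjc": the first step gives "uqslfyjle", and the second then gives "le".
(Check on "iegjetbhqhqiio": → "kgilgvdjsjskkq" → "kq" ✓)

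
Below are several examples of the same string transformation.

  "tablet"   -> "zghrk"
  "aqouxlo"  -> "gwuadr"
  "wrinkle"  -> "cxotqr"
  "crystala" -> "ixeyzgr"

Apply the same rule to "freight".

lxkomn

In each case the input is transformed by: delete the last character, then shift every letter 6 places forward in the alphabet (wrapping around).
"freight" → "freigh" → "lxkomn".
(Check on "aqouxlo": → "aqouxl" → "gwuadr" ✓)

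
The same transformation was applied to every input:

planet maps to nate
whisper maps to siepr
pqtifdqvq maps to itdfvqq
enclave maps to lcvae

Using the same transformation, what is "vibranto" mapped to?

rbnaot

The rule is to delete the first 2 characters, then swap each adjacent pair of characters (1↔2, 3↔4, ...).
Applying both steps to "vibranto": "branto", then "rbnaot".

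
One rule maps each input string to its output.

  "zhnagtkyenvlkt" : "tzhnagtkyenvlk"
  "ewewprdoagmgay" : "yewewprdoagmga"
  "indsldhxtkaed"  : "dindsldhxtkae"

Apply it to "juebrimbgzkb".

Rule — move the last character to the front.
"juebrimbgzkb" → "bjuebrimbgzk".

bjuebrimbgzk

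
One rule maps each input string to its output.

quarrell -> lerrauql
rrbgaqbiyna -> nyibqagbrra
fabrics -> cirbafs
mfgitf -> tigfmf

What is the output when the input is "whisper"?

epsihwr

In each case the input is transformed by: move the last character to the front, then reverse the string.
On "whisper": the first step gives "rwhispe", and the second then gives "epsihwr".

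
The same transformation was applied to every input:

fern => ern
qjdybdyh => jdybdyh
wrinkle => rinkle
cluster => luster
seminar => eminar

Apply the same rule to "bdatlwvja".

datlwvja

Rule — delete the first character.
For "bdatlwvja" the result is "datlwvja".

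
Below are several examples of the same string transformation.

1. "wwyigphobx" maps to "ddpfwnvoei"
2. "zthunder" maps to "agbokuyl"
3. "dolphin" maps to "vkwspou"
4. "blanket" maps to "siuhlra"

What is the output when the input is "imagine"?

In each case the input is transformed by: swap each adjacent pair of characters (1↔2, 3↔4, ...), then shift every letter 7 places forward in the alphabet (wrapping around).
"imagine" → "miganie" → "tpnhupl".
(Check on "zthunder": → "tzuhdnre" → "agbokuyl" ✓)

tpnhupl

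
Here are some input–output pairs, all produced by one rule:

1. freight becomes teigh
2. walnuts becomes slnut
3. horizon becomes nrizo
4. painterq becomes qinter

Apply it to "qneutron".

neutro

In each case the input is transformed by: delete the first 2 characters, then move the last character to the front.
For "qneutron", step one produces "eutron"; step two turns that into "neutro".
(Check on "walnuts": → "lnuts" → "slnut" ✓)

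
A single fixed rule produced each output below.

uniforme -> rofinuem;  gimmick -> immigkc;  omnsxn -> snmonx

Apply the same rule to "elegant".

ageletn

The pattern: move the last 2 characters to the front (rotate right by 2), then reverse the string.
"elegant" → "ntelega" → "ageletn".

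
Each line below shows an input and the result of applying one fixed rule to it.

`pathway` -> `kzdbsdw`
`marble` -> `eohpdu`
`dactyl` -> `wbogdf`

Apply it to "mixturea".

The transformation: move the first 3 characters to the end (rotate left by 3), then shift every letter 3 places forward in the alphabet (wrapping around).
Applying both steps to "mixturea": "tureamix", then "wxuhdpla".

wxuhdpla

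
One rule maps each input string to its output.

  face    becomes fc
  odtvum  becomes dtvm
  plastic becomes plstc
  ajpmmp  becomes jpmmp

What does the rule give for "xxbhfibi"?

xxbhfb

The pattern: remove every vowel.
On "xxbhfibi" that produces "xxbhfb".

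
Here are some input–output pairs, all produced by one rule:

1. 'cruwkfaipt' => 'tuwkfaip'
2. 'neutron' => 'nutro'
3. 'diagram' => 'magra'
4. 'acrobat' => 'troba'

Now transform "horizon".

In each case the input is transformed by: delete the first 2 characters, then move the last character to the front.
Working it through for "horizon": intermediate "rizon", final "nrizo".
(Check on "acrobat": → "robat" → "troba" ✓)

nrizo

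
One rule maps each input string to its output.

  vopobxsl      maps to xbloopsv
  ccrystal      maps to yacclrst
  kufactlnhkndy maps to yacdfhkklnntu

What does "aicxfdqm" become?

What's happening: sort the characters into alphabetical order, then move the last character to the front.
For "aicxfdqm" the result is "xacdfimq".

xacdfimq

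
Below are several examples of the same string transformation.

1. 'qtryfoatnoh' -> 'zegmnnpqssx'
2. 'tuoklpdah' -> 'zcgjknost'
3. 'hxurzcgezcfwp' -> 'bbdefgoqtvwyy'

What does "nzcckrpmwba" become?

zabbjlmoqvy

Each output is the input with this applied: sort the characters into alphabetical order, then shift every letter 1 place backward in the alphabet (wrapping around).
Working it through for "nzcckrpmwba": intermediate "abcckmnprwz", final "zabbjlmoqvy".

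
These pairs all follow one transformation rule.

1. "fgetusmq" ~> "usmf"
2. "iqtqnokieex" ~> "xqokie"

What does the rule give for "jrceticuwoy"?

yurjec

Rule — sort the characters into reverse alphabetical order, then keep every other character starting from the first (positions 1st, 3rd, 5th, ...).
So "jrceticuwoy" becomes "yurjec".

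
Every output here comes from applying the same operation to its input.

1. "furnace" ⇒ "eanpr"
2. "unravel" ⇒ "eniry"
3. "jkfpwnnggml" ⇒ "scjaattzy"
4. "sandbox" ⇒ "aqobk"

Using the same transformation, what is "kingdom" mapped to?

Rule — delete the first 2 characters, then shift every letter 13 places forward in the alphabet (wrapping around) — i.e. ROT13.
"kingdom" → "ngdom" → "atqbz".

atqbz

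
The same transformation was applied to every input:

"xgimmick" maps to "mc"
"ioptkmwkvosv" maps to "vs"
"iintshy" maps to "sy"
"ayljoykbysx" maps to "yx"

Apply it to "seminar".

The transformation: keep every other character starting from the first (positions 1st, 3rd, 5th, ...), then keep only the last 2 characters.
Starting from "seminar": after the first operation, "smnr"; after the second, "nr".

nr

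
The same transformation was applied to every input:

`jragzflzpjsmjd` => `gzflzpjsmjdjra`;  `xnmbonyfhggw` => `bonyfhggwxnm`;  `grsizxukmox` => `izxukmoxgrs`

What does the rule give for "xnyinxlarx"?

inxlarxxny

In each case the input is transformed by: move the first 3 characters to the end (rotate left by 3).
On "xnyinxlarx" that produces "inxlarxxny".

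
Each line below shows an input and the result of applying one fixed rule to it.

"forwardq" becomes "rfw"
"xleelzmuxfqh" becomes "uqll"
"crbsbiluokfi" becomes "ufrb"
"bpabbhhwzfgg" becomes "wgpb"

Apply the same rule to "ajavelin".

The rule is to swap the front and back halves of the string, then keep one character in every 3, starting at position 2 (positions 2nd, 5th, 8th, ...).
"ajavelin" → "elinajav" → "lav".

lav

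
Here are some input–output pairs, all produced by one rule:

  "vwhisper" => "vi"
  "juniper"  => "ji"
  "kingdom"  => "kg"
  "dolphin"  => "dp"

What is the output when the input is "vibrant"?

What's happening: move the last 2 characters to the front (rotate right by 2), then keep one character in every 3, starting at position 3 (positions 3rd, 6th, 9th, ...).
For "vibrant", step one produces "ntvibra"; step two turns that into "vr".

vr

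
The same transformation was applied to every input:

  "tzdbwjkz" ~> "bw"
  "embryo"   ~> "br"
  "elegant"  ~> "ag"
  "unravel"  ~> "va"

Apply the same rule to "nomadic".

In each case the input is transformed by: take characters alternately from the front and the back (1st, last, 2nd, 2nd-last, ...), then keep only the last 2 characters.
"nomadic" → "ncoimda" → "da".
(Check on "embryo": → "eomybr" → "br" ✓)

da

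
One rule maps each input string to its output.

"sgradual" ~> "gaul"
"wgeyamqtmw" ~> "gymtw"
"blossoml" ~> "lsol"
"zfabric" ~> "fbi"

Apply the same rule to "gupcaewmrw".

ucemw

The rule is to keep every other character starting from the second (positions 2nd, 4th, 6th, ...).
On "gupcaewmrw" that produces "ucemw".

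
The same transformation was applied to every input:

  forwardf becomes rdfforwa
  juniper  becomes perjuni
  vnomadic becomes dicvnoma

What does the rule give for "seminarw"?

arwsemin

What's happening: move the last 3 characters to the front (rotate right by 3).
Doing the same to "seminarw": "arwsemin".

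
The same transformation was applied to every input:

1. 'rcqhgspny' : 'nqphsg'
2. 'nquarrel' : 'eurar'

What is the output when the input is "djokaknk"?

The rule is to take characters alternately from the front and the back (1st, last, 2nd, 2nd-last, ...), then delete the first 3 characters.
"djokaknk" → "dkjnokka" → "nokka".

nokka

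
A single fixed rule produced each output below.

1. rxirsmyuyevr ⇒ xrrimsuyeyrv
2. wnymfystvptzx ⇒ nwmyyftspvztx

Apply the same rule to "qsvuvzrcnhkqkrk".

squvzvcrhnqkrkk

The pattern: swap each adjacent pair of characters (1↔2, 3↔4, ...).
Doing the same to "qsvuvzrcnhkqkrk": "squvzvcrhnqkrkk".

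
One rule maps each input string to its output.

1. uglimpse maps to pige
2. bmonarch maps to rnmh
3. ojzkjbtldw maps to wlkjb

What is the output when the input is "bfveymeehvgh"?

The pattern: keep every other character starting from the second (positions 2nd, 4th, 6th, ...), then sort the characters into reverse alphabetical order.
For "bfveymeehvgh", step one produces "femevh"; step two turns that into "vmhfee".
(Check on "bmonarch": → "mnrh" → "rnmh" ✓)

vmhfee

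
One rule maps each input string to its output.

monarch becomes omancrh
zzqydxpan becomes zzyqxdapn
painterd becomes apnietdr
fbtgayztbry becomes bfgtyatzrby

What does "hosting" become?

In each case the input is transformed by: swap each adjacent pair of characters (1↔2, 3↔4, ...).
So "hosting" becomes "ohtsnig".

ohtsnig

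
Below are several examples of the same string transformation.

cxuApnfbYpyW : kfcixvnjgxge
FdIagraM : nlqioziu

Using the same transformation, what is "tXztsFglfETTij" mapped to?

bfhbanotnmbbqr

Rule — shift every letter 8 places forward in the alphabet (wrapping around), then convert every letter to lowercase.
"tXztsFglfETTij" → "bfhbanotnmbbqr".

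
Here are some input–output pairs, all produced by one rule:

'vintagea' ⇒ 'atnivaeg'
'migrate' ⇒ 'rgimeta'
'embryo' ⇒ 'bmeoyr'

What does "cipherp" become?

hpicpre

Rule — reverse the string, then move the first 3 characters to the end (rotate left by 3).
Applying both steps to "cipherp": "prehpic", then "hpicpre".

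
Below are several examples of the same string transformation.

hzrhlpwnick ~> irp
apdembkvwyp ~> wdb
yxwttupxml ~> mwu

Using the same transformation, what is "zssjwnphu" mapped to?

Each output is the input with this applied: keep one character in every 3, starting at position 3 (positions 3rd, 6th, 9th, ...), then move the last character to the front.
Starting from "zssjwnphu": after the first operation, "snu"; after the second, "usn".

usn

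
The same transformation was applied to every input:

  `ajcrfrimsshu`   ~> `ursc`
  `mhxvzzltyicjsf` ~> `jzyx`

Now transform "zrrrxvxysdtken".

The pattern: keep one character in every 3, starting at position 3 (positions 3rd, 6th, 9th, ...), then swap the first and last characters.
Applying both steps to "zrrrxvxysdtken": "rvsk", then "kvsr".

kvsr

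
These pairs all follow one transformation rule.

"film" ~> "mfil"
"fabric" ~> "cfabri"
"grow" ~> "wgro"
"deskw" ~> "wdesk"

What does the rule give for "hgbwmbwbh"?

In each case the input is transformed by: move the last character to the front.
On "hgbwmbwbh" that produces "hhgbwmbwb".

hhgbwmbwb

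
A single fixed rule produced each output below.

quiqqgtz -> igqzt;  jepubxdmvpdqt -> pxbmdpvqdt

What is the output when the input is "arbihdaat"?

The pattern: swap each adjacent pair of characters (1↔2, 3↔4, ...), then delete the first 3 characters.
Applying that to "arbihdaat" gives "bdhaat".

bdhaat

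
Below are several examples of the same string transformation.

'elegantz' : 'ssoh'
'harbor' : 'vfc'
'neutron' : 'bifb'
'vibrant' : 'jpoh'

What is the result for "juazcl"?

Rule — shift every letter 12 places backward in the alphabet (wrapping around), then keep every other character starting from the first (positions 1st, 3rd, 5th, ...).
For "juazcl" the result is "xoq".

xoq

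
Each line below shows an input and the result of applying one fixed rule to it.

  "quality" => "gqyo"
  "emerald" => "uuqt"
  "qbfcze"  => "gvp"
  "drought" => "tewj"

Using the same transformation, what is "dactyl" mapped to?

tso

The rule is to shift every letter 10 places backward in the alphabet (wrapping around), then keep every other character starting from the first (positions 1st, 3rd, 5th, ...).
Applying both steps to "dactyl": "tqsjob", then "tso".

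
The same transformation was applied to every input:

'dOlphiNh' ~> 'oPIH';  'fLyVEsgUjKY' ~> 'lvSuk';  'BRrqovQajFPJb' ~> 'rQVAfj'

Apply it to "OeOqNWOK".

EQwk

Looking at the pairs, the operation is to flip the case of every letter, then keep every other character starting from the second (positions 2nd, 4th, 6th, ...).
Doing the same to "OeOqNWOK": "EQwk".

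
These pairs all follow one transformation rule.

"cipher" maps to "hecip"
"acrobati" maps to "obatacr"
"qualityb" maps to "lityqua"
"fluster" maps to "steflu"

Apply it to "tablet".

letab

What's happening: delete the last character, then move the first 3 characters to the end (rotate left by 3).
On "tablet": the first step gives "table", and the second then gives "letab".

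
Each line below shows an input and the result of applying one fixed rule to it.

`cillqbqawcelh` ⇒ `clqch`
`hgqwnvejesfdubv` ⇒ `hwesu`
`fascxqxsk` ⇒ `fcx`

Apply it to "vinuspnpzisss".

vunis

Each output is the input with this applied: keep one character in every 3, starting at position 1 (positions 1st, 4th, 7th, ...).
Applying that to "vinuspnpzisss" gives "vunis".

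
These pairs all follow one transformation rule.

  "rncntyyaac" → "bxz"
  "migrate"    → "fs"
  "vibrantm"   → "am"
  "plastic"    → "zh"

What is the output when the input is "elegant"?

The pattern: keep one character in every 3, starting at position 3 (positions 3rd, 6th, 9th, ...), then shift every letter 1 place backward in the alphabet (wrapping around).
Doing the same to "elegant": "dm".

dm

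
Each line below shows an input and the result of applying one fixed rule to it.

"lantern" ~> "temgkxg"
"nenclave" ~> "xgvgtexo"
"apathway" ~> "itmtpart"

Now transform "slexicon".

elqxvbgh

The pattern: swap each adjacent pair of characters (1↔2, 3↔4, ...), then shift every letter 7 places backward in the alphabet (wrapping around).
On "slexicon" that produces "elqxvbgh".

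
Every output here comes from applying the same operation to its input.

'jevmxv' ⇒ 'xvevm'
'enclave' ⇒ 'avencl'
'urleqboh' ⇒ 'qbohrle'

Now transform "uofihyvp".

hyvpofi

In each case the input is transformed by: delete the first character, then move the first 3 characters to the end (rotate left by 3).
Starting from "uofihyvp": after the first operation, "ofihyvp"; after the second, "hyvpofi".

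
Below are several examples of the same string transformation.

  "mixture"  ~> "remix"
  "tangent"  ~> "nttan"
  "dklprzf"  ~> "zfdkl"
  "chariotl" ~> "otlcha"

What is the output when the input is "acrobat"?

atacr

Looking at the pairs, the operation is to move the first 3 characters to the end (rotate left by 3), then delete the first 2 characters.
"acrobat" → "atacr".
(Check on "dklprzf": → "przfdkl" → "zfdkl" ✓)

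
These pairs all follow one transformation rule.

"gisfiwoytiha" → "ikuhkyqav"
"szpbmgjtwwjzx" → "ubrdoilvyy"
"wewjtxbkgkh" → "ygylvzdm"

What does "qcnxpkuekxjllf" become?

The pattern: shift every letter 2 places forward in the alphabet (wrapping around), then delete the last 3 characters.
Starting from "qcnxpkuekxjllf": after the first operation, "sepzrmwgmzlnnh"; after the second, "sepzrmwgmzl".

sepzrmwgmzl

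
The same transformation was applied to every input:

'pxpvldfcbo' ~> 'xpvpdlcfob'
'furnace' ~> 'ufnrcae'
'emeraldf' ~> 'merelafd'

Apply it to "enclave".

nelcvae

Each output is the input with this applied: swap each adjacent pair of characters (1↔2, 3↔4, ...).
For "enclave" the result is "nelcvae".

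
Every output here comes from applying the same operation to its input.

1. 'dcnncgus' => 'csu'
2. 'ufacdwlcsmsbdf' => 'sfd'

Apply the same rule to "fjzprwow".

rwo

In each case the input is transformed by: swap each adjacent pair of characters (1↔2, 3↔4, ...), then keep only the last 3 characters.
Starting from "fjzprwow": after the first operation, "jfpzwrwo"; after the second, "rwo".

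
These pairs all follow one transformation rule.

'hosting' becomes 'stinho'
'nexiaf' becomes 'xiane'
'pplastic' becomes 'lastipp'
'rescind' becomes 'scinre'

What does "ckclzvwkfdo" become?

In each case the input is transformed by: delete the last character, then move the first 2 characters to the end (rotate left by 2).
For "ckclzvwkfdo", step one produces "ckclzvwkfd"; step two turns that into "clzvwkfdck".

clzvwkfdck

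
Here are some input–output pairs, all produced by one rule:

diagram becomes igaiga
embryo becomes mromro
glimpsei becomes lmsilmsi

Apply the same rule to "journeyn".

The rule is to keep every other character starting from the second (positions 2nd, 4th, 6th, ...), then write the whole string twice.
On "journeyn": the first step gives "oren", and the second then gives "orenoren".
(Check on "embryo": → "mro" → "mromro" ✓)

orenoren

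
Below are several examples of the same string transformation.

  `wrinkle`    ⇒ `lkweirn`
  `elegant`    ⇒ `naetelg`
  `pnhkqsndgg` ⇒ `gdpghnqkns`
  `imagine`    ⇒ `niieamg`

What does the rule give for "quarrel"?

erqlaur

Rule — move the last 3 characters to the front (rotate right by 3), then swap each adjacent pair of characters (1↔2, 3↔4, ...).
Working it through for "quarrel": intermediate "relquar", final "erqlaur".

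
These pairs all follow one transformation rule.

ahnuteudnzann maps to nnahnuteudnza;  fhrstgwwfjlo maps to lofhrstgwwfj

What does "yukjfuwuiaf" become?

afyukjfuwui

The pattern: move the last 2 characters to the front (rotate right by 2).
So "yukjfuwuiaf" becomes "afyukjfuwui".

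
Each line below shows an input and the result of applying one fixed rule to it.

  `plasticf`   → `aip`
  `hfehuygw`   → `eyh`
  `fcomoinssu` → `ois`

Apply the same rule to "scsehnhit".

snt

The rule is to move the first character to the end, then keep one character in every 3, starting at position 2 (positions 2nd, 5th, 8th, ...).
Applying both steps to "scsehnhit": "csehnhits", then "snt".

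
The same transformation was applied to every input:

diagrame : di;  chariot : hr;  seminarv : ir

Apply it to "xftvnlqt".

In each case the input is transformed by: sort the characters into alphabetical order, then keep one character in every 3, starting at position 3 (positions 3rd, 6th, 9th, ...).
Starting from "xftvnlqt": after the first operation, "flnqttvx"; after the second, "nt".

nt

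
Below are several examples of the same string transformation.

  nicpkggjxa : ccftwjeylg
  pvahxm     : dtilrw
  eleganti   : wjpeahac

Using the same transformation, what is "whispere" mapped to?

lanasdeo

Looking at the pairs, the operation is to shift every letter 4 places backward in the alphabet (wrapping around), then swap the front and back halves of the string.
On "whispere" that produces "lanasdeo".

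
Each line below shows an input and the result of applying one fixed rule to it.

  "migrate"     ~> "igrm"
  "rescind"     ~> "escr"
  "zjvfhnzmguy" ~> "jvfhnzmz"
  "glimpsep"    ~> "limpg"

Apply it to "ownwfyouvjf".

wnwfyouo

Each output is the input with this applied: delete the last 3 characters, then move the first character to the end.
On "ownwfyouvjf": the first step gives "ownwfyou", and the second then gives "wnwfyouo".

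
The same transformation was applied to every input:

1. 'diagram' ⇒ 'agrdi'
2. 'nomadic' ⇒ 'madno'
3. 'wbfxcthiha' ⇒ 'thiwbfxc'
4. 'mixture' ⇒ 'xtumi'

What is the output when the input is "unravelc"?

aveunr

The rule is to delete the last 2 characters, then move the last 3 characters to the front (rotate right by 3).
"unravelc" → "unrave" → "aveunr".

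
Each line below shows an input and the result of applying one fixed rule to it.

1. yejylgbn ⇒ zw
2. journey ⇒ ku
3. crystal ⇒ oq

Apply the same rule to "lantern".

Rule — keep one character in every 3, starting at position 3 (positions 3rd, 6th, 9th, ...), then shift every letter 10 places backward in the alphabet (wrapping around).
So "lantern" becomes "dh".
(Check on "yejylgbn": → "jg" → "zw" ✓)

dh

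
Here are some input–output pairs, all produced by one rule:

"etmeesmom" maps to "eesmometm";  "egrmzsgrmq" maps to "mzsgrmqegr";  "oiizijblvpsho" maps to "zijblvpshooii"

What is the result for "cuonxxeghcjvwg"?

Rule — move the first 3 characters to the end (rotate left by 3).
"cuonxxeghcjvwg" → "nxxeghcjvwgcuo".

nxxeghcjvwgcuo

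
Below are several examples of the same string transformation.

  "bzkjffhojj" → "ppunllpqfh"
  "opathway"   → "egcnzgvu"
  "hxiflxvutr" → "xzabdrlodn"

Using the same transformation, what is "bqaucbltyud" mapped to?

Rule — shift every letter 6 places forward in the alphabet (wrapping around), then reverse the string.
For "bqaucbltyud", step one produces "hwgaihrzeaj"; step two turns that into "jaezrhiagwh".

jaezrhiagwh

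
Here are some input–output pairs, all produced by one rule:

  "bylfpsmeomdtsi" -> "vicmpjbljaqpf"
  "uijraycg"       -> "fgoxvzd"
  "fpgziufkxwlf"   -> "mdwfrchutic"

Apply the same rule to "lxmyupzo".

ujvrmwl

Rule — delete the first character, then shift every letter 3 places backward in the alphabet (wrapping around).
On "lxmyupzo": the first step gives "xmyupzo", and the second then gives "ujvrmwl".
(Check on "uijraycg": → "ijraycg" → "fgoxvzd" ✓)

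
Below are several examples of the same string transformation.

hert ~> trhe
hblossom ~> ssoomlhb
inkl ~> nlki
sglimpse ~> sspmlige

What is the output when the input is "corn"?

Rule — sort the characters into reverse alphabetical order.
Applying that to "corn" gives "ronc".

ronc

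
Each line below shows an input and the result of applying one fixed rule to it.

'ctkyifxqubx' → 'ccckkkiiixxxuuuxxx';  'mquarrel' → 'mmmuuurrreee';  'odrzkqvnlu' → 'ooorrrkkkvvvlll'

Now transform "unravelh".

uuurrrvvvlll

Each output is the input with this applied: keep every other character starting from the first (positions 1st, 3rd, 5th, ...), then repeat every character 3 times.
Working it through for "unravelh": intermediate "urvl", final "uuurrrvvvlll".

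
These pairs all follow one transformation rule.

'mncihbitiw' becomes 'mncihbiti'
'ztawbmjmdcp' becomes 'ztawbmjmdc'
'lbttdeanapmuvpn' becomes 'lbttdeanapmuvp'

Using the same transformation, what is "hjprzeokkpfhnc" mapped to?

hjprzeokkpfhn

In each case the input is transformed by: delete the last character.
For "hjprzeokkpfhnc" the result is "hjprzeokkpfhn".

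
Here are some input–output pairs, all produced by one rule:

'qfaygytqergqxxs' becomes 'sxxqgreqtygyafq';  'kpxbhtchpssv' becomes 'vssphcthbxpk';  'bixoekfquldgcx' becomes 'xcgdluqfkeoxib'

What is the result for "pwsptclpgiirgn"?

ngriigplctpswp

The rule is to reverse the string.
For "pwsptclpgiirgn" the result is "ngriigplctpswp".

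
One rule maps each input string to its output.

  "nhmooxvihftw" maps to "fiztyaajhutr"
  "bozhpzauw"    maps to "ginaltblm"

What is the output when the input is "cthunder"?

Each output is the input with this applied: shift every letter 12 places forward in the alphabet (wrapping around), then move the last 2 characters to the front (rotate right by 2).
On "cthunder": the first step gives "oftgzpqd", and the second then gives "qdoftgzp".

qdoftgzp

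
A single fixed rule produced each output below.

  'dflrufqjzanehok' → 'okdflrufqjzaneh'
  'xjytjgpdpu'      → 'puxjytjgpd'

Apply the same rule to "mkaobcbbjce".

The pattern: move the last 2 characters to the front (rotate right by 2).
Doing the same to "mkaobcbbjce": "cemkaobcbbj".

cemkaobcbbj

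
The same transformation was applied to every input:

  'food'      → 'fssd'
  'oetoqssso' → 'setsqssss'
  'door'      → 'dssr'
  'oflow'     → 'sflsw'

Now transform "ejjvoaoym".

Looking at the pairs, the operation is to replace every "o" with "s".
Doing the same to "ejjvoaoym": "ejjvsasym".

ejjvsasym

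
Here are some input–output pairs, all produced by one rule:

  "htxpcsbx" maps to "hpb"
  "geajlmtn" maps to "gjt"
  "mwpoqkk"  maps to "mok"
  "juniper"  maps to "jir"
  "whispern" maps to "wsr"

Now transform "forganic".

Each output is the input with this applied: keep one character in every 3, starting at position 1 (positions 1st, 4th, 7th, ...).
On "forganic" that produces "fgi".

fgi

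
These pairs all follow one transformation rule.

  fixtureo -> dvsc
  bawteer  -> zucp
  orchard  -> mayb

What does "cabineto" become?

What's happening: keep every other character starting from the first (positions 1st, 3rd, 5th, ...), then shift every letter 2 places backward in the alphabet (wrapping around).
On "cabineto": the first step gives "cbnt", and the second then gives "azlr".
(Check on "bawteer": → "bwer" → "zucp" ✓)

azlr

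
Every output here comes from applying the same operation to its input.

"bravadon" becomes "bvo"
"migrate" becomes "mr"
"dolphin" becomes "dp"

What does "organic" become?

oa

The rule is to move the last character to the front, then keep one character in every 3, starting at position 2 (positions 2nd, 5th, 8th, ...).
Applying that to "organic" gives "oa".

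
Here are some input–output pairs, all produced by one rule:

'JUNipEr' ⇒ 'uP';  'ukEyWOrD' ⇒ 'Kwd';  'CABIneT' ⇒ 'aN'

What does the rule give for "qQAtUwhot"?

The rule is to keep one character in every 3, starting at position 2 (positions 2nd, 5th, 8th, ...), then flip the case of every letter.
On "qQAtUwhot" that produces "quO".

quO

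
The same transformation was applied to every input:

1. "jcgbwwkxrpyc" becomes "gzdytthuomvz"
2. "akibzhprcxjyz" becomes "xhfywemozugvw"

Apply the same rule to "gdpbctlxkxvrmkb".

damyzqiuhusojhy

In each case the input is transformed by: shift every letter 3 places backward in the alphabet (wrapping around).
So "gdpbctlxkxvrmkb" becomes "damyzqiuhusojhy".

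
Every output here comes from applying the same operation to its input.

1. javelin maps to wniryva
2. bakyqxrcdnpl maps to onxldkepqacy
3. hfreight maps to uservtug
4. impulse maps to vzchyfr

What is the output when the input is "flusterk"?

Looking at the pairs, the operation is to shift every letter 13 places forward in the alphabet (wrapping around) — i.e. ROT13.
On "flusterk" that produces "syhfgrex".

syhfgrex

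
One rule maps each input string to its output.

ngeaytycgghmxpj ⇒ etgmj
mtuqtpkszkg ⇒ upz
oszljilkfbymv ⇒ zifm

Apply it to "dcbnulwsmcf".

Each output is the input with this applied: keep one character in every 3, starting at position 3 (positions 3rd, 6th, 9th, ...).
On "dcbnulwsmcf" that produces "blm".

blm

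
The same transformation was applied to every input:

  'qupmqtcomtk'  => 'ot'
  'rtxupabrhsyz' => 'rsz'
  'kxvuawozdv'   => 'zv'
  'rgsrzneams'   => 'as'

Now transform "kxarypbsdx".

sx

The transformation: keep every other character starting from the second (positions 2nd, 4th, 6th, ...), then delete the first 3 characters.
Applying both steps to "kxarypbsdx": "xrpsx", then "sx".
(Check on "qupmqtcomtk": → "umtot" → "ot" ✓)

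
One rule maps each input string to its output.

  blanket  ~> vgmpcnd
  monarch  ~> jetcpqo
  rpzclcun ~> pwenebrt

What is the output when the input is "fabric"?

ektdch

Rule — reverse the string, then shift every letter 2 places forward in the alphabet (wrapping around).
On "fabric" that produces "ektdch".
(Check on "blanket": → "teknalb" → "vgmpcnd" ✓)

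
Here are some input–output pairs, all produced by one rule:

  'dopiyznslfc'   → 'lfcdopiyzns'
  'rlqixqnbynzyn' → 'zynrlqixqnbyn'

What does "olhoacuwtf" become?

wtfolhoacu

What's happening: move the last 3 characters to the front (rotate right by 3).
Applying that to "olhoacuwtf" gives "wtfolhoacu".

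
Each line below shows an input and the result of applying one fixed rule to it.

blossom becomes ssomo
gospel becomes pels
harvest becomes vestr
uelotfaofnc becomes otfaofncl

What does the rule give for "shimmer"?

What's happening: delete the first 2 characters, then move the first character to the end.
So "shimmer" becomes "mmeri".

mmeri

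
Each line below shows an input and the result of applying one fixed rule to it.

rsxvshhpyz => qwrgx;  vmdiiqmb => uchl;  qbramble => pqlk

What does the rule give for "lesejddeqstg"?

The rule is to keep every other character starting from the first (positions 1st, 3rd, 5th, ...), then shift every letter 1 place backward in the alphabet (wrapping around).
On "lesejddeqstg": the first step gives "lsjdqt", and the second then gives "kricps".

kricps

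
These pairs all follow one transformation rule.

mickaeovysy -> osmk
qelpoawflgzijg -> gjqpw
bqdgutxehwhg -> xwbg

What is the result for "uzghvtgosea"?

geuh

In each case the input is transformed by: keep one character in every 3, starting at position 1 (positions 1st, 4th, 7th, ...), then move the last 2 characters to the front (rotate right by 2).
"uzghvtgosea" → "uhge" → "geuh".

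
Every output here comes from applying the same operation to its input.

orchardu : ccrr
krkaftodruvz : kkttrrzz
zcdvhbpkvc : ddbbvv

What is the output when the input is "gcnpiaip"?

nnaa

The transformation: keep one character in every 3, starting at position 3 (positions 3rd, 6th, 9th, ...), then double every character.
For "gcnpiaip", step one produces "na"; step two turns that into "nnaa".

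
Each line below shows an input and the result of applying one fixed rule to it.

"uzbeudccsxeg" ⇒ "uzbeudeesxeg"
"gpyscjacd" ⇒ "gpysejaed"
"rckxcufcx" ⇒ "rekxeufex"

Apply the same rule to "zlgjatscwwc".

zlgjatsewwe

The transformation: replace every "c" with "e".
"zlgjatscwwc" → "zlgjatsewwe".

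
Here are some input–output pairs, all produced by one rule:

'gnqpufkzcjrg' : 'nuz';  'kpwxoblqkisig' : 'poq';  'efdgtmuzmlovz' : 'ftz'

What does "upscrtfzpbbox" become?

The transformation: delete the last 3 characters, then keep one character in every 3, starting at position 2 (positions 2nd, 5th, 8th, ...).
"upscrtfzpbbox" → "upscrtfzpb" → "prz".

prz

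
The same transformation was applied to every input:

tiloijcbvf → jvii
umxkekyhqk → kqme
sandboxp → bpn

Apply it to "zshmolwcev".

leso

The rule is to swap the front and back halves of the string, then keep one character in every 3, starting at position 1 (positions 1st, 4th, 7th, ...).
Starting from "zshmolwcev": after the first operation, "lwcevzshmo"; after the second, "leso".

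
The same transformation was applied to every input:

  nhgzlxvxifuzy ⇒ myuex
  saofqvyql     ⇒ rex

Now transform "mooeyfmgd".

The transformation: shift every letter 1 place backward in the alphabet (wrapping around), then keep one character in every 3, starting at position 1 (positions 1st, 4th, 7th, ...).
On "mooeyfmgd": the first step gives "lnndxelfc", and the second then gives "ldl".

ldl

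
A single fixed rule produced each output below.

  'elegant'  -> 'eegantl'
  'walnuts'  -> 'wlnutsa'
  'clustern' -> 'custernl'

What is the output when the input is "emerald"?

What's happening: move the first character to the end, then swap the first and last characters.
On "emerald": the first step gives "meralde", and the second then gives "eeraldm".

eeraldm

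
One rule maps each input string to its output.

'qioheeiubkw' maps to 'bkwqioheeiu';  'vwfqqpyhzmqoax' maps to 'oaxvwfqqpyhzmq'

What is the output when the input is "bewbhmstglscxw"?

cxwbewbhmstgls

The transformation: move the last 3 characters to the front (rotate right by 3).
On "bewbhmstglscxw" that produces "cxwbewbhmstgls".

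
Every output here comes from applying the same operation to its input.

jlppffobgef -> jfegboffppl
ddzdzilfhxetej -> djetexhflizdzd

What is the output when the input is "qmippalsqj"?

Looking at the pairs, the operation is to reverse the string, then move the last character to the front.
Working it through for "qmippalsqj": intermediate "jqslappimq", final "qjqslappim".

qjqslappim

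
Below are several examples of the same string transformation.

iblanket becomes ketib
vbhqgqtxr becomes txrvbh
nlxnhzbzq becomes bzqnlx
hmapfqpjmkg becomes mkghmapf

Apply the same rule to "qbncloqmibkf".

The pattern: move the last 3 characters to the front (rotate right by 3), then delete the last 3 characters.
Working it through for "qbncloqmibkf": intermediate "bkfqbncloqmi", final "bkfqbnclo".
(Check on "iblanket": → "ketiblan" → "ketib" ✓)

bkfqbnclo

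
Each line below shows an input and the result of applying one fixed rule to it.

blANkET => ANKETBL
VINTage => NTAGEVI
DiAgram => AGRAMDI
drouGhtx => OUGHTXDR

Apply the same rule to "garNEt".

The transformation: move the first 2 characters to the end (rotate left by 2), then convert every letter to uppercase.
Working it through for "garNEt": intermediate "rNEtga", final "RNETGA".

RNETGA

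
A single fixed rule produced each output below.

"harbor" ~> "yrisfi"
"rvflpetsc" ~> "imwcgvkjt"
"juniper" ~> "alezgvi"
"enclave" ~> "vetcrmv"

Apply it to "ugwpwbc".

Each output is the input with this applied: shift every letter 9 places backward in the alphabet (wrapping around).
So "ugwpwbc" becomes "lxngnst".

lxngnst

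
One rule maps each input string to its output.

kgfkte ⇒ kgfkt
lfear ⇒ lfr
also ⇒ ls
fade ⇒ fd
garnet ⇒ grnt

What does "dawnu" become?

dwn

What's happening: remove every vowel.
So "dawnu" becomes "dwn".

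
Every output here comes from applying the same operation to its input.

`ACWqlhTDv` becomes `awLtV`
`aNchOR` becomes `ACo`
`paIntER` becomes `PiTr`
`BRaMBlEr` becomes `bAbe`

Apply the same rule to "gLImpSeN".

GiPE

The transformation: keep every other character starting from the first (positions 1st, 3rd, 5th, ...), then flip the case of every letter.
Applying both steps to "gLImpSeN": "gIpe", then "GiPE".
(Check on "ACWqlhTDv": → "AWlTv" → "awLtV" ✓)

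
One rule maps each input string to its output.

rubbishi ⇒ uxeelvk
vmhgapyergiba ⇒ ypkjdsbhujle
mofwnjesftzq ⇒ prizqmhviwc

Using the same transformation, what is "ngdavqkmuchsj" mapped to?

What's happening: delete the last character, then shift every letter 3 places forward in the alphabet (wrapping around).
On "ngdavqkmuchsj": the first step gives "ngdavqkmuchs", and the second then gives "qjgdytnpxfkv".

qjgdytnpxfkv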